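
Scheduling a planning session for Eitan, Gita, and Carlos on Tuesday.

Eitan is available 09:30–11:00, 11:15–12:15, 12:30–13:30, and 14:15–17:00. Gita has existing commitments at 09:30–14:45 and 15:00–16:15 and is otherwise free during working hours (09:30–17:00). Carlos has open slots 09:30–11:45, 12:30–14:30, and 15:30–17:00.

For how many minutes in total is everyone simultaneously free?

45 minutes

Gita free within 09:30–17:00: 14:45–15:00, 16:15–17:00.
Eitan ∩ Gita: 14:45–15:00, 16:15–17:00.
Eitan ∩ Gita ∩ Carlos: 16:15–17:00.
Total common minutes: 45.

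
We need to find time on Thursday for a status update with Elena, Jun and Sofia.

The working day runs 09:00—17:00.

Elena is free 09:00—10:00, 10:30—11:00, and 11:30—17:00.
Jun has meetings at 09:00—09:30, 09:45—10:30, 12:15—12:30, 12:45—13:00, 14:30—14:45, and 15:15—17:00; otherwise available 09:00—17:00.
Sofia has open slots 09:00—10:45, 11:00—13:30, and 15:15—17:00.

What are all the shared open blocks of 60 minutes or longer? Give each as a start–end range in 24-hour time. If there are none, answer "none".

none

Jun free within 09:00–17:00: 09:30–09:45, 10:30–12:15, 12:30–12:45, 13:00–14:30, 14:45–15:15.
Elena ∩ Jun: 09:30–09:45, 10:30–11:00, 11:30–12:15, 12:30–12:45, 13:00–14:30, 14:45–15:15.
Elena ∩ Jun ∩ Sofia: 09:30–09:45, 10:30–10:45, 11:30–12:15, 12:30–12:45, 13:00–13:30.
Windows ≥ 60 min: (none).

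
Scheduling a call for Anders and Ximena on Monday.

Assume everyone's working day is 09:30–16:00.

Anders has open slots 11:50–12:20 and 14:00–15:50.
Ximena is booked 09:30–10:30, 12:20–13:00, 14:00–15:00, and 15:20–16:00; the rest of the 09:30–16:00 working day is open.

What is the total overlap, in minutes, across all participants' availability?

Ximena free within 09:30–16:00: 10:30–12:20, 13:00–14:00, 15:00–15:20.
Anders ∩ Ximena: 11:50–12:20, 15:00–15:20.
Total common minutes: 30 + 20 = 50.

50 minutes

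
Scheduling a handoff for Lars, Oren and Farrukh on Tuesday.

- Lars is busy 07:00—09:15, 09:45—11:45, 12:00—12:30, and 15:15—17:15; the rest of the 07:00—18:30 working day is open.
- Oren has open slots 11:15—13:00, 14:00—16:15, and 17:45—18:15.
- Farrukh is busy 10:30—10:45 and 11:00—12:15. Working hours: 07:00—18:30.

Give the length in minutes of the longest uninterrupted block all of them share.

75 minutes

Lars free within 07:00–18:30: 09:15–09:45, 11:45–12:00, 12:30–15:15, 17:15–18:30.
Farrukh free within 07:00–18:30: 07:00–10:30, 10:45–11:00, 12:15–18:30.
Lars ∩ Oren: 11:45–12:00, 12:30–13:00, 14:00–15:15, 17:45–18:15.
Lars ∩ Oren ∩ Farrukh: 12:30–13:00, 14:00–15:15, 17:45–18:15.
Common window lengths: 30, 75, 30 min; longest is 75.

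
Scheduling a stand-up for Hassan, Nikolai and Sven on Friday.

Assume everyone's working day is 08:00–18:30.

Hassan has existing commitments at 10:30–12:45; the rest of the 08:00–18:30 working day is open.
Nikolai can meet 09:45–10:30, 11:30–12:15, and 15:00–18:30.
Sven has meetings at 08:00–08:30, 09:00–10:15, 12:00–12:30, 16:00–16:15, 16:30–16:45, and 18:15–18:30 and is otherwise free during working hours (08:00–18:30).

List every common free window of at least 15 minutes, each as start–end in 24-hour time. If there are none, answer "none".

Hassan free within 08:00–18:30: 08:00–10:30, 12:45–18:30.
Sven free within 08:00–18:30: 08:30–09:00, 10:15–12:00, 12:30–16:00, 16:15–16:30, 16:45–18:15.
Hassan ∩ Nikolai: 09:45–10:30, 15:00–18:30.
Hassan ∩ Nikolai ∩ Sven: 10:15–10:30, 15:00–16:00, 16:15–16:30, 16:45–18:15.
Windows ≥ 15 min: 10:15–10:30, 15:00–16:00, 16:15–16:30, 16:45–18:15.

10:15–10:30, 15:00–16:00, 16:15–16:30, 16:45–18:15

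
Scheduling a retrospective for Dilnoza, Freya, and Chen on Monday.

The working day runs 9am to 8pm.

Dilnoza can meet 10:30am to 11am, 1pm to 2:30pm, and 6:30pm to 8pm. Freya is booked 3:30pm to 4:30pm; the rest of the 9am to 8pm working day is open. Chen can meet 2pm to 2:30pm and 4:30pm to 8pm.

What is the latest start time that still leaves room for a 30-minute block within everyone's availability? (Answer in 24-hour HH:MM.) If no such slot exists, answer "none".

Freya free within 09:00–20:00: 09:00–15:30, 16:30–20:00.
Dilnoza ∩ Freya: 10:30–11:00, 13:00–14:30, 18:30–20:00.
Dilnoza ∩ Freya ∩ Chen: 14:00–14:30, 18:30–20:00.
Windows ≥ 30 min: 14:00–14:30, 18:30–20:00.
Latest start in the last window 18:30–20:00 is 20:00 − 30 min = 19:30.

19:30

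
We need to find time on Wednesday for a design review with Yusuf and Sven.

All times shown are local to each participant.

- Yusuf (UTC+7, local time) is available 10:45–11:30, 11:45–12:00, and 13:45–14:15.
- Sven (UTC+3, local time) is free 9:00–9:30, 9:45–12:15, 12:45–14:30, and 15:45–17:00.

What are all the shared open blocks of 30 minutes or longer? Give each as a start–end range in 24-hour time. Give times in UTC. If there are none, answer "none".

Yusuf → UTC: 03:45–04:30, 04:45–05:00, 06:45–07:15.
Sven → UTC: 06:00–06:30, 06:45–09:15, 09:45–11:30, 12:45–14:00.
Yusuf ∩ Sven: 06:45–07:15.
Windows ≥ 30 min: 06:45–07:15.

06:45–07:15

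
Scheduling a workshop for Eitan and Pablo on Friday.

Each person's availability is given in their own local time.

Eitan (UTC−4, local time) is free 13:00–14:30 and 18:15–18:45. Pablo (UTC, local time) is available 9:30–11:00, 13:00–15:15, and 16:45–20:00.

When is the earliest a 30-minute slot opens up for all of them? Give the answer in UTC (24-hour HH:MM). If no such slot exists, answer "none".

17:00

Eitan → UTC: 17:00–18:30, 22:15–22:45.
Pablo → UTC: 09:30–11:00, 13:00–15:15, 16:45–20:00.
Eitan ∩ Pablo: 17:00–18:30.
Windows ≥ 30 min: 17:00–18:30.
Earliest such window starts at 17:00.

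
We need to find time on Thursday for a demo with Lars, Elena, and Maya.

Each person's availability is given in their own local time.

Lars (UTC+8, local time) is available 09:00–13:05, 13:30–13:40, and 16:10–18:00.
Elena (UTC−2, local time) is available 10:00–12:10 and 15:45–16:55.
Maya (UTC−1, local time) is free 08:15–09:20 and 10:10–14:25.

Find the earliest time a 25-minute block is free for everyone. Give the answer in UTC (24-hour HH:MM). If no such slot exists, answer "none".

Lars → UTC: 01:00–05:05, 05:30–05:40, 08:10–10:00.
Elena → UTC: 12:00–14:10, 17:45–18:55.
Maya → UTC: 09:15–10:20, 11:10–15:25.
Lars ∩ Elena: (none).
Lars ∩ Elena ∩ Maya: (none).
Windows ≥ 25 min: (none).

none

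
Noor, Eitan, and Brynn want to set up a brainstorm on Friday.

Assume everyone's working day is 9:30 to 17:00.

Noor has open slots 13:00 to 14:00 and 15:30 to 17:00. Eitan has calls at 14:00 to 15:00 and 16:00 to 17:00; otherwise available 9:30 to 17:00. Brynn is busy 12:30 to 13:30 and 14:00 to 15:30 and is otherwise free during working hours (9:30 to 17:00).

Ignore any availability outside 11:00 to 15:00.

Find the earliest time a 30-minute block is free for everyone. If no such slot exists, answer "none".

Eitan free within 09:30–17:00: 09:30–14:00, 15:00–16:00.
Brynn free within 09:30–17:00: 09:30–12:30, 13:30–14:00, 15:30–17:00.
Noor ∩ Eitan: 13:00–14:00, 15:30–16:00.
Noor ∩ Eitan ∩ Brynn: 13:30–14:00, 15:30–16:00.
Restricted to 11:00–15:00: 13:30–14:00.
Windows ≥ 30 min: 13:30–14:00.
Earliest such window starts at 13:30.

13:30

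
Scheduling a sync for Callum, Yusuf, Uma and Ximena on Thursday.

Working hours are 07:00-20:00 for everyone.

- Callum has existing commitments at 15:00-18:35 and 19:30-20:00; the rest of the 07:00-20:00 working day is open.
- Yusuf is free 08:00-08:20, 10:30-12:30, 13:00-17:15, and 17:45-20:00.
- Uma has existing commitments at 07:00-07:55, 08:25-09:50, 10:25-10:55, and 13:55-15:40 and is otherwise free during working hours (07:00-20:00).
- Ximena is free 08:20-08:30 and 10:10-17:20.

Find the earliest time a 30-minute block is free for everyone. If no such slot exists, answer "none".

10:55

Callum free within 07:00–20:00: 07:00–15:00, 18:35–19:30.
Uma free within 07:00–20:00: 07:55–08:25, 09:50–10:25, 10:55–13:55, 15:40–20:00.
Callum ∩ Yusuf: 08:00–08:20, 10:30–12:30, 13:00–15:00, 18:35–19:30.
Callum ∩ Yusuf ∩ Uma: 08:00–08:20, 10:55–12:30, 13:00–13:55, 18:35–19:30.
Callum ∩ Yusuf ∩ Uma ∩ Ximena: 10:55–12:30, 13:00–13:55.
Windows ≥ 30 min: 10:55–12:30, 13:00–13:55.
Earliest such window starts at 10:55.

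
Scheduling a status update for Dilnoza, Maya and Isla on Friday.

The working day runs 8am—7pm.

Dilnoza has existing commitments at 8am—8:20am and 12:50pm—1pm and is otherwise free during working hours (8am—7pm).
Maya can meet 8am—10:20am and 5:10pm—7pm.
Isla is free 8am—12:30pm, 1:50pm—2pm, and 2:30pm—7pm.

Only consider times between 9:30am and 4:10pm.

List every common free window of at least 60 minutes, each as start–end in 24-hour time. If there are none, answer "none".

none

Dilnoza free within 08:00–19:00: 08:20–12:50, 13:00–19:00.
Dilnoza ∩ Maya: 08:20–10:20, 17:10–19:00.
Dilnoza ∩ Maya ∩ Isla: 08:20–10:20, 17:10–19:00.
Restricted to 09:30–16:10: 09:30–10:20.
Windows ≥ 60 min: (none).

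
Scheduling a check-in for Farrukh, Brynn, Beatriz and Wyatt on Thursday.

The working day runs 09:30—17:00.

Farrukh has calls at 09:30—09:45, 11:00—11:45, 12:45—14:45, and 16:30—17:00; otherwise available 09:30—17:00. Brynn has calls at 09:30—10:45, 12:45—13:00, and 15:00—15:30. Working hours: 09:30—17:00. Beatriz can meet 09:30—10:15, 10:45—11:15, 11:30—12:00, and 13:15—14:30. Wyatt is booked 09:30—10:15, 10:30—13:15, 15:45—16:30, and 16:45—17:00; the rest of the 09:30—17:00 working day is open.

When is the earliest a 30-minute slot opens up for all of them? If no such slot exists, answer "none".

none

Farrukh free within 09:30–17:00: 09:45–11:00, 11:45–12:45, 14:45–16:30.
Brynn free within 09:30–17:00: 10:45–12:45, 13:00–15:00, 15:30–17:00.
Wyatt free within 09:30–17:00: 10:15–10:30, 13:15–15:45, 16:30–16:45.
Farrukh ∩ Brynn: 10:45–11:00, 11:45–12:45, 14:45–15:00, 15:30–16:30.
Farrukh ∩ Brynn ∩ Beatriz: 10:45–11:00, 11:45–12:00.
Farrukh ∩ Brynn ∩ Beatriz ∩ Wyatt: (none).
Windows ≥ 30 min: (none).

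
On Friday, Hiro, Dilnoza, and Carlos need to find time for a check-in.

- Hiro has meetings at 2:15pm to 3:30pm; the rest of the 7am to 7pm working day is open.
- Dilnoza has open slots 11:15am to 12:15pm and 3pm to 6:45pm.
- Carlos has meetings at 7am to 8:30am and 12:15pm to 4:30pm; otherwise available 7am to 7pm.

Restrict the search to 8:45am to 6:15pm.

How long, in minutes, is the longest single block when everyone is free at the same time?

Hiro free within 07:00–19:00: 07:00–14:15, 15:30–19:00.
Carlos free within 07:00–19:00: 08:30–12:15, 16:30–19:00.
Hiro ∩ Dilnoza: 11:15–12:15, 15:30–18:45.
Hiro ∩ Dilnoza ∩ Carlos: 11:15–12:15, 16:30–18:45.
Restricted to 08:45–18:15: 11:15–12:15, 16:30–18:15.
Common window lengths: 60, 105 min; longest is 105.

105 minutes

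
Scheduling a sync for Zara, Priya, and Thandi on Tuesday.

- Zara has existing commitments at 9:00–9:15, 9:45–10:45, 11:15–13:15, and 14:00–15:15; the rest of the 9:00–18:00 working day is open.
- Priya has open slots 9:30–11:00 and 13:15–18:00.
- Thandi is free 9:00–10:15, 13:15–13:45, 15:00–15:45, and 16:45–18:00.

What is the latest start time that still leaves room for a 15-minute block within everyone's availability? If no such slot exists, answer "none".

Zara free within 09:00–18:00: 09:15–09:45, 10:45–11:15, 13:15–14:00, 15:15–18:00.
Zara ∩ Priya: 09:30–09:45, 10:45–11:00, 13:15–14:00, 15:15–18:00.
Zara ∩ Priya ∩ Thandi: 09:30–09:45, 13:15–13:45, 15:15–15:45, 16:45–18:00.
Windows ≥ 15 min: 09:30–09:45, 13:15–13:45, 15:15–15:45, 16:45–18:00.
Latest start in the last window 16:45–18:00 is 18:00 − 15 min = 17:45.

17:45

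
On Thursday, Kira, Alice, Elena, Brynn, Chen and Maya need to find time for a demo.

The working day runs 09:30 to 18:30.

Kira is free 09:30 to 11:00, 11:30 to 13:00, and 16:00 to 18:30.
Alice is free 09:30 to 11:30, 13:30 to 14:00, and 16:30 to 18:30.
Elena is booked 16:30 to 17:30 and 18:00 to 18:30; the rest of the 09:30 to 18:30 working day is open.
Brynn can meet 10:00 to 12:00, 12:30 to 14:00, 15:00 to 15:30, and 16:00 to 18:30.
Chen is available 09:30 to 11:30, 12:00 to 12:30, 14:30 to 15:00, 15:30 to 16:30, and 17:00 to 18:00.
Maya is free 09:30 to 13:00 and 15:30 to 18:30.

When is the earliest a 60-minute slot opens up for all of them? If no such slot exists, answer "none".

10:00

Elena free within 09:30–18:30: 09:30–16:30, 17:30–18:00.
Kira ∩ Alice: 09:30–11:00, 16:30–18:30.
Kira ∩ Alice ∩ Elena: 09:30–11:00, 17:30–18:00.
Kira ∩ Alice ∩ Elena ∩ Brynn: 10:00–11:00, 17:30–18:00.
Kira ∩ Alice ∩ Elena ∩ Brynn ∩ Chen: 10:00–11:00, 17:30–18:00.
Kira ∩ Alice ∩ Elena ∩ Brynn ∩ Chen ∩ Maya: 10:00–11:00, 17:30–18:00.
Windows ≥ 60 min: 10:00–11:00.
Earliest such window starts at 10:00.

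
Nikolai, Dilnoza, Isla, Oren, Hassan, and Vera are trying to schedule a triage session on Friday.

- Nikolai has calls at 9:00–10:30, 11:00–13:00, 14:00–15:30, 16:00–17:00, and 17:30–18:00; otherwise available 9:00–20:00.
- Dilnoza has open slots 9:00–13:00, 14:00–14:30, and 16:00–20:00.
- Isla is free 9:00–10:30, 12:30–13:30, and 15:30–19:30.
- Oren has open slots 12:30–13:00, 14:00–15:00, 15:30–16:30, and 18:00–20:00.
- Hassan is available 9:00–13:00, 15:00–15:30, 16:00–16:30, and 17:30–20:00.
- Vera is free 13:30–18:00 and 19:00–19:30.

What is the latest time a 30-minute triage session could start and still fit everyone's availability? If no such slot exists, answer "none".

Nikolai free within 09:00–20:00: 10:30–11:00, 13:00–14:00, 15:30–16:00, 17:00–17:30, 18:00–20:00.
Nikolai ∩ Dilnoza: 10:30–11:00, 17:00–17:30, 18:00–20:00.
Nikolai ∩ Dilnoza ∩ Isla: 17:00–17:30, 18:00–19:30.
Nikolai ∩ Dilnoza ∩ Isla ∩ Oren: 18:00–19:30.
Nikolai ∩ Dilnoza ∩ Isla ∩ Oren ∩ Hassan: 18:00–19:30.
Nikolai ∩ Dilnoza ∩ Isla ∩ Oren ∩ Hassan ∩ Vera: 19:00–19:30.
Windows ≥ 30 min: 19:00–19:30.
Latest start in the last window 19:00–19:30 is 19:30 − 30 min = 19:00.

19:00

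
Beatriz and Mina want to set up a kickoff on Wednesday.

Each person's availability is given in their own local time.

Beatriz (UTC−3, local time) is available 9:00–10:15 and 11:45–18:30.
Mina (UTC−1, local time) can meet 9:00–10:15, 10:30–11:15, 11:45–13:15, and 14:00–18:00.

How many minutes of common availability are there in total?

Beatriz → UTC: 12:00–13:15, 14:45–21:30.
Mina → UTC: 10:00–11:15, 11:30–12:15, 12:45–14:15, 15:00–19:00.
Beatriz ∩ Mina: 12:00–12:15, 12:45–13:15, 15:00–19:00.
Total common minutes: 15 + 30 + 240 = 285.

285 minutes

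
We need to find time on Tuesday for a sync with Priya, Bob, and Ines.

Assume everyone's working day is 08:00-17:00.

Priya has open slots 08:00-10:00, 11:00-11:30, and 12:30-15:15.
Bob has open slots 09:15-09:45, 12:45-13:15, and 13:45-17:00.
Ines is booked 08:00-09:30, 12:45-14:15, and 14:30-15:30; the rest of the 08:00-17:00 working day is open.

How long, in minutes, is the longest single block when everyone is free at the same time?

15 minutes

Ines free within 08:00–17:00: 09:30–12:45, 14:15–14:30, 15:30–17:00.
Priya ∩ Bob: 09:15–09:45, 12:45–13:15, 13:45–15:15.
Priya ∩ Bob ∩ Ines: 09:30–09:45, 14:15–14:30.
Common window lengths: 15, 15 min; longest is 15.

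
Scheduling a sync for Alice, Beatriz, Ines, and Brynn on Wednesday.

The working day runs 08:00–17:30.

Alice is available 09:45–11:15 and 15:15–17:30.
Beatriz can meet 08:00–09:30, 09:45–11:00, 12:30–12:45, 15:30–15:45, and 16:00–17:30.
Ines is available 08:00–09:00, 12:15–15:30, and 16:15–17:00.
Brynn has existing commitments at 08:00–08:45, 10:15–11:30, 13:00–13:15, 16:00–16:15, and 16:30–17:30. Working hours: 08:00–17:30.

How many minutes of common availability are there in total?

Brynn free within 08:00–17:30: 08:45–10:15, 11:30–13:00, 13:15–16:00, 16:15–16:30.
Alice ∩ Beatriz: 09:45–11:00, 15:30–15:45, 16:00–17:30.
Alice ∩ Beatriz ∩ Ines: 16:15–17:00.
Alice ∩ Beatriz ∩ Ines ∩ Brynn: 16:15–16:30.
Total common minutes: 15.

15 minutes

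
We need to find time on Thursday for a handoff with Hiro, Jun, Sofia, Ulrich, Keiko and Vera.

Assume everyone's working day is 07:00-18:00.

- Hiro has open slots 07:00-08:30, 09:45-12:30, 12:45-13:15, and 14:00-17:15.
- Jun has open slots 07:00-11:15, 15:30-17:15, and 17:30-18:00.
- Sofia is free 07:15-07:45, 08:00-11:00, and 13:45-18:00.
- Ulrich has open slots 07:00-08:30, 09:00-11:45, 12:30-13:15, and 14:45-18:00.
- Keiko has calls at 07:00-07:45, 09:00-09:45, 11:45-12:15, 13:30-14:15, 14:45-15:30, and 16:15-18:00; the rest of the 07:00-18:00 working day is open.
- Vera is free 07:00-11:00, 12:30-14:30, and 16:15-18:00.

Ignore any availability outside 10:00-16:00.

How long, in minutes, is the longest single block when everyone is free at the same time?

Keiko free within 07:00–18:00: 07:45–09:00, 09:45–11:45, 12:15–13:30, 14:15–14:45, 15:30–16:15.
Hiro ∩ Jun: 07:00–08:30, 09:45–11:15, 15:30–17:15.
Hiro ∩ Jun ∩ Sofia: 07:15–07:45, 08:00–08:30, 09:45–11:00, 15:30–17:15.
Hiro ∩ Jun ∩ Sofia ∩ Ulrich: 07:15–07:45, 08:00–08:30, 09:45–11:00, 15:30–17:15.
Hiro ∩ Jun ∩ Sofia ∩ Ulrich ∩ Keiko: 08:00–08:30, 09:45–11:00, 15:30–16:15.
Hiro ∩ Jun ∩ Sofia ∩ Ulrich ∩ Keiko ∩ Vera: 08:00–08:30, 09:45–11:00.
Restricted to 10:00–16:00: 10:00–11:00.
Single common window of 60 minutes.

60 minutes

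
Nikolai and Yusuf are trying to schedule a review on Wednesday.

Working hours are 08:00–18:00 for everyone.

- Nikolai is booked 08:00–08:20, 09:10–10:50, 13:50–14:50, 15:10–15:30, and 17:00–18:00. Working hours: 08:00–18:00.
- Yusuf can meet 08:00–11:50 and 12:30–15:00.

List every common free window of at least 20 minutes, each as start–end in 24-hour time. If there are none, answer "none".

Nikolai free within 08:00–18:00: 08:20–09:10, 10:50–13:50, 14:50–15:10, 15:30–17:00.
Nikolai ∩ Yusuf: 08:20–09:10, 10:50–11:50, 12:30–13:50, 14:50–15:00.
Windows ≥ 20 min: 08:20–09:10, 10:50–11:50, 12:30–13:50.

08:20–09:10, 10:50–11:50, 12:30–13:50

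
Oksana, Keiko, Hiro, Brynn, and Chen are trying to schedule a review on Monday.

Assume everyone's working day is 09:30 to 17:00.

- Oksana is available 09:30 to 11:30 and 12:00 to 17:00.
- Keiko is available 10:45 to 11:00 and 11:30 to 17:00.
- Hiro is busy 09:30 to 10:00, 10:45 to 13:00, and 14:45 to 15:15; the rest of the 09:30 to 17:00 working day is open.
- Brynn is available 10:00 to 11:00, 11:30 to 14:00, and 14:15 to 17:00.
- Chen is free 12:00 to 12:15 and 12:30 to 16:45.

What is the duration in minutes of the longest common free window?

90 minutes

Hiro free within 09:30–17:00: 10:00–10:45, 13:00–14:45, 15:15–17:00.
Oksana ∩ Keiko: 10:45–11:00, 12:00–17:00.
Oksana ∩ Keiko ∩ Hiro: 13:00–14:45, 15:15–17:00.
Oksana ∩ Keiko ∩ Hiro ∩ Brynn: 13:00–14:00, 14:15–14:45, 15:15–17:00.
Oksana ∩ Keiko ∩ Hiro ∩ Brynn ∩ Chen: 13:00–14:00, 14:15–14:45, 15:15–16:45.
Common window lengths: 60, 30, 90 min; longest is 90.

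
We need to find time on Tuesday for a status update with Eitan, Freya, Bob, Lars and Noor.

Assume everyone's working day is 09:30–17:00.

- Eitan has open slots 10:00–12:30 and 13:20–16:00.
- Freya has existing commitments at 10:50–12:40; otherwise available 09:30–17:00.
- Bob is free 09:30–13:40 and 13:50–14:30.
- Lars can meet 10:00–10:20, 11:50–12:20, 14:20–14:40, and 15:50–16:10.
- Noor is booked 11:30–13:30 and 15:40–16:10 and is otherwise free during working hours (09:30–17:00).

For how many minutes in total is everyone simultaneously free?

Freya free within 09:30–17:00: 09:30–10:50, 12:40–17:00.
Noor free within 09:30–17:00: 09:30–11:30, 13:30–15:40, 16:10–17:00.
Eitan ∩ Freya: 10:00–10:50, 13:20–16:00.
Eitan ∩ Freya ∩ Bob: 10:00–10:50, 13:20–13:40, 13:50–14:30.
Eitan ∩ Freya ∩ Bob ∩ Lars: 10:00–10:20, 14:20–14:30.
Eitan ∩ Freya ∩ Bob ∩ Lars ∩ Noor: 10:00–10:20, 14:20–14:30.
Total common minutes: 20 + 10 = 30.

30 minutes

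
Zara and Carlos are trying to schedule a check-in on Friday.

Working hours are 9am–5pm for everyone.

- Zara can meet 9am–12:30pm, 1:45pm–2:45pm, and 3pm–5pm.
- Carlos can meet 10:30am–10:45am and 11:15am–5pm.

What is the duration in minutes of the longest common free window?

120 minutes

Zara ∩ Carlos: 10:30–10:45, 11:15–12:30, 13:45–14:45, 15:00–17:00.
Common window lengths: 15, 75, 60, 120 min; longest is 120.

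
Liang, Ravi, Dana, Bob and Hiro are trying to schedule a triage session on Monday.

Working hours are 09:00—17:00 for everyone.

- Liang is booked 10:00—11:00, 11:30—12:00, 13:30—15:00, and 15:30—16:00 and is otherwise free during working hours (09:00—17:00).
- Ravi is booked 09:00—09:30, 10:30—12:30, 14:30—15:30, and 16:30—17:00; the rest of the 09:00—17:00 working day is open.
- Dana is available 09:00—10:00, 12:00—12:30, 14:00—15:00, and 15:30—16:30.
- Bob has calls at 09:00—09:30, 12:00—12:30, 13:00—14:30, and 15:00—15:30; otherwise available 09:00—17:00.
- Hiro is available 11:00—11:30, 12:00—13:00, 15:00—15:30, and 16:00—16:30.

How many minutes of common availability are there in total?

Liang free within 09:00–17:00: 09:00–10:00, 11:00–11:30, 12:00–13:30, 15:00–15:30, 16:00–17:00.
Ravi free within 09:00–17:00: 09:30–10:30, 12:30–14:30, 15:30–16:30.
Bob free within 09:00–17:00: 09:30–12:00, 12:30–13:00, 14:30–15:00, 15:30–17:00.
Liang ∩ Ravi: 09:30–10:00, 12:30–13:30, 16:00–16:30.
Liang ∩ Ravi ∩ Dana: 09:30–10:00, 16:00–16:30.
Liang ∩ Ravi ∩ Dana ∩ Bob: 09:30–10:00, 16:00–16:30.
Liang ∩ Ravi ∩ Dana ∩ Bob ∩ Hiro: 16:00–16:30.
Total common minutes: 30.

30 minutes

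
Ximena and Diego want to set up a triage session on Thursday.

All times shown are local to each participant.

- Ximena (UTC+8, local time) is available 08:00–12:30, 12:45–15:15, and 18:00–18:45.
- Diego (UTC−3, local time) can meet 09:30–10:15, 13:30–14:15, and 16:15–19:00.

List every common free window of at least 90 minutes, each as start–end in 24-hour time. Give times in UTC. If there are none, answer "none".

Ximena → UTC: 00:00–04:30, 04:45–07:15, 10:00–10:45.
Diego → UTC: 12:30–13:15, 16:30–17:15, 19:15–22:00.
Ximena ∩ Diego: (none).
Windows ≥ 90 min: (none).

none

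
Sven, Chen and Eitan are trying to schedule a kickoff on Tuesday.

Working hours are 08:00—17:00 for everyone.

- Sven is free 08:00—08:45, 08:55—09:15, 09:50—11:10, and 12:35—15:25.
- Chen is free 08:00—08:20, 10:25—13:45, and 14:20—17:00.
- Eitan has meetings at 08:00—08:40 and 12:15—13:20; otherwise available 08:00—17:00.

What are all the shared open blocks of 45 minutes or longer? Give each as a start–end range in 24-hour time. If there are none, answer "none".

Eitan free within 08:00–17:00: 08:40–12:15, 13:20–17:00.
Sven ∩ Chen: 08:00–08:20, 10:25–11:10, 12:35–13:45, 14:20–15:25.
Sven ∩ Chen ∩ Eitan: 10:25–11:10, 13:20–13:45, 14:20–15:25.
Windows ≥ 45 min: 10:25–11:10, 14:20–15:25.

10:25–11:10, 14:20–15:25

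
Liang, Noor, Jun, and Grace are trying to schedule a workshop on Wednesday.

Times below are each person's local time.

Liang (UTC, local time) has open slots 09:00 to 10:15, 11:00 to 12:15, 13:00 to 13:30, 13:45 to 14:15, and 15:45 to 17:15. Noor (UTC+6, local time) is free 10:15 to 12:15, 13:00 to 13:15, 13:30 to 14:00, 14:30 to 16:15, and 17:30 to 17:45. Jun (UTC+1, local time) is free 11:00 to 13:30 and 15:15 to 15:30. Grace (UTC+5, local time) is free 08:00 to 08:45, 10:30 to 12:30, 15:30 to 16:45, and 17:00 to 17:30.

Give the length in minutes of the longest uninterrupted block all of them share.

15 minutes

Liang → UTC: 09:00–10:15, 11:00–12:15, 13:00–13:30, 13:45–14:15, 15:45–17:15.
Noor → UTC: 04:15–06:15, 07:00–07:15, 07:30–08:00, 08:30–10:15, 11:30–11:45.
Jun → UTC: 10:00–12:30, 14:15–14:30.
Grace → UTC: 03:00–03:45, 05:30–07:30, 10:30–11:45, 12:00–12:30.
Liang ∩ Noor: 09:00–10:15, 11:30–11:45.
Liang ∩ Noor ∩ Jun: 10:00–10:15, 11:30–11:45.
Liang ∩ Noor ∩ Jun ∩ Grace: 11:30–11:45.
Single common window of 15 minutes.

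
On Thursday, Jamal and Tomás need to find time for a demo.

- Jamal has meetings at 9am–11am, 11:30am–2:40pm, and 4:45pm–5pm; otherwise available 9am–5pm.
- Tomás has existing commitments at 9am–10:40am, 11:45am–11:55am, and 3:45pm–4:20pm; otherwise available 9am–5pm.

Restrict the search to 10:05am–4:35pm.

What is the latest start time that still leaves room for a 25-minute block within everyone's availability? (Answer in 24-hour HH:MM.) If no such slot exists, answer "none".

Jamal free within 09:00–17:00: 11:00–11:30, 14:40–16:45.
Tomás free within 09:00–17:00: 10:40–11:45, 11:55–15:45, 16:20–17:00.
Jamal ∩ Tomás: 11:00–11:30, 14:40–15:45, 16:20–16:45.
Restricted to 10:05–16:35: 11:00–11:30, 14:40–15:45, 16:20–16:35.
Windows ≥ 25 min: 11:00–11:30, 14:40–15:45.
Latest start in the last window 14:40–15:45 is 15:45 − 25 min = 15:20.

15:20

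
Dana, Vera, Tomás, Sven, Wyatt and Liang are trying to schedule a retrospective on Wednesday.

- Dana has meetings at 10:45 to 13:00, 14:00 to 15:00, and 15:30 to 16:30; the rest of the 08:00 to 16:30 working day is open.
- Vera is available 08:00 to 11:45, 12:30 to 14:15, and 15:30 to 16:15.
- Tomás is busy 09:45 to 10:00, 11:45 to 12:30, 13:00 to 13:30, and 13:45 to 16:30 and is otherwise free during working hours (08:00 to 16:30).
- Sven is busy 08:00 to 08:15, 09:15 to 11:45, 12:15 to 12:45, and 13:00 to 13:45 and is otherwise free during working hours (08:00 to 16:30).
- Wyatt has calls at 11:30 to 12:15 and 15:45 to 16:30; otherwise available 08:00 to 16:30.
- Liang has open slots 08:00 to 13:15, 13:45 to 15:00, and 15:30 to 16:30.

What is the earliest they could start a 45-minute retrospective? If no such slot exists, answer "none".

08:15

Dana free within 08:00–16:30: 08:00–10:45, 13:00–14:00, 15:00–15:30.
Tomás free within 08:00–16:30: 08:00–09:45, 10:00–11:45, 12:30–13:00, 13:30–13:45.
Sven free within 08:00–16:30: 08:15–09:15, 11:45–12:15, 12:45–13:00, 13:45–16:30.
Wyatt free within 08:00–16:30: 08:00–11:30, 12:15–15:45.
Dana ∩ Vera: 08:00–10:45, 13:00–14:00.
Dana ∩ Vera ∩ Tomás: 08:00–09:45, 10:00–10:45, 13:30–13:45.
Dana ∩ Vera ∩ Tomás ∩ Sven: 08:15–09:15.
Dana ∩ Vera ∩ Tomás ∩ Sven ∩ Wyatt: 08:15–09:15.
Dana ∩ Vera ∩ Tomás ∩ Sven ∩ Wyatt ∩ Liang: 08:15–09:15.
Windows ≥ 45 min: 08:15–09:15.
Earliest such window starts at 08:15.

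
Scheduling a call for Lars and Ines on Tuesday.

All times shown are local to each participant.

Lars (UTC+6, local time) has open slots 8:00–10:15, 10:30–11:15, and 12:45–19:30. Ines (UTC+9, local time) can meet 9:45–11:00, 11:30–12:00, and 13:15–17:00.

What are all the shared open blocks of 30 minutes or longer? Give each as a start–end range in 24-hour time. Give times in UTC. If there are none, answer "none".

Lars → UTC: 02:00–04:15, 04:30–05:15, 06:45–13:30.
Ines → UTC: 00:45–02:00, 02:30–03:00, 04:15–08:00.
Lars ∩ Ines: 02:30–03:00, 04:30–05:15, 06:45–08:00.
Windows ≥ 30 min: 02:30–03:00, 04:30–05:15, 06:45–08:00.

02:30–03:00, 04:30–05:15, 06:45–08:00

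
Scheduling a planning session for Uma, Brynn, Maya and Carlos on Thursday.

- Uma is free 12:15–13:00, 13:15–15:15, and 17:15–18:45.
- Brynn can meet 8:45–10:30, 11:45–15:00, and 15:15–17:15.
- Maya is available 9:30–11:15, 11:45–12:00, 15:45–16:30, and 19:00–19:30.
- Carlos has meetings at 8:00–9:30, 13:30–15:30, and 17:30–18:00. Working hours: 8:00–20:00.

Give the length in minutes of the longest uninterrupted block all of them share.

Carlos free within 08:00–20:00: 09:30–13:30, 15:30–17:30, 18:00–20:00.
Uma ∩ Brynn: 12:15–13:00, 13:15–15:00.
Uma ∩ Brynn ∩ Maya: (none).
Uma ∩ Brynn ∩ Maya ∩ Carlos: (none).
No common window.

0 minutes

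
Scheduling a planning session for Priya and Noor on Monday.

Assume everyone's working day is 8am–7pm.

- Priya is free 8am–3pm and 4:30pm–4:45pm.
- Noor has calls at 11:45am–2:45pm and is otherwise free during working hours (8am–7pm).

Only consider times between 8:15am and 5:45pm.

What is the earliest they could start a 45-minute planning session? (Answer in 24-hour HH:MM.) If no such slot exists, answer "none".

08:15

Noor free within 08:00–19:00: 08:00–11:45, 14:45–19:00.
Priya ∩ Noor: 08:00–11:45, 14:45–15:00, 16:30–16:45.
Restricted to 08:15–17:45: 08:15–11:45, 14:45–15:00, 16:30–16:45.
Windows ≥ 45 min: 08:15–11:45.
Earliest such window starts at 08:15.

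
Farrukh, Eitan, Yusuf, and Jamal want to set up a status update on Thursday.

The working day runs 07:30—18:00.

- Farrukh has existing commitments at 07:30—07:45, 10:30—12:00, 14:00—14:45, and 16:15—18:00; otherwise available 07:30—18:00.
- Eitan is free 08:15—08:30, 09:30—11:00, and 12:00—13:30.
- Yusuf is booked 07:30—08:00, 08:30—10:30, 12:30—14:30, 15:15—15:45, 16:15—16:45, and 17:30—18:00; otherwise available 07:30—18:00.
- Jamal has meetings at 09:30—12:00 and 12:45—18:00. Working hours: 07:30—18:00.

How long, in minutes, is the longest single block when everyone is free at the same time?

30 minutes

Farrukh free within 07:30–18:00: 07:45–10:30, 12:00–14:00, 14:45–16:15.
Yusuf free within 07:30–18:00: 08:00–08:30, 10:30–12:30, 14:30–15:15, 15:45–16:15, 16:45–17:30.
Jamal free within 07:30–18:00: 07:30–09:30, 12:00–12:45.
Farrukh ∩ Eitan: 08:15–08:30, 09:30–10:30, 12:00–13:30.
Farrukh ∩ Eitan ∩ Yusuf: 08:15–08:30, 12:00–12:30.
Farrukh ∩ Eitan ∩ Yusuf ∩ Jamal: 08:15–08:30, 12:00–12:30.
Common window lengths: 15, 30 min; longest is 30.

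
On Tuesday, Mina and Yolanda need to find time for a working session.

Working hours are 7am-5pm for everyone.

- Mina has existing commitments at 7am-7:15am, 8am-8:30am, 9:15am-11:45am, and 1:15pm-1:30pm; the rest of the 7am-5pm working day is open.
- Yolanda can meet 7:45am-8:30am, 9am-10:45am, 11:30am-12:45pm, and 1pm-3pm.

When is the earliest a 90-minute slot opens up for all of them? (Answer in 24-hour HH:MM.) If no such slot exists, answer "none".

Mina free within 07:00–17:00: 07:15–08:00, 08:30–09:15, 11:45–13:15, 13:30–17:00.
Mina ∩ Yolanda: 07:45–08:00, 09:00–09:15, 11:45–12:45, 13:00–13:15, 13:30–15:00.
Windows ≥ 90 min: 13:30–15:00.
Earliest such window starts at 13:30.

13:30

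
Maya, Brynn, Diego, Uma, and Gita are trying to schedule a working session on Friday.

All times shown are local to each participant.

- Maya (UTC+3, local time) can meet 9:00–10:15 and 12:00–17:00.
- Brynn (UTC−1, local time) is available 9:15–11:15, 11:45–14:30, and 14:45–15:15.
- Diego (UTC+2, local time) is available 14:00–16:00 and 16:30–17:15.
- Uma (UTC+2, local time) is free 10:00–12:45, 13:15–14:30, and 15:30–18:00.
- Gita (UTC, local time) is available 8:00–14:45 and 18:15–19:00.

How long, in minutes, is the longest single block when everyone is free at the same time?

Maya → UTC: 06:00–07:15, 09:00–14:00.
Brynn → UTC: 10:15–12:15, 12:45–15:30, 15:45–16:15.
Diego → UTC: 12:00–14:00, 14:30–15:15.
Uma → UTC: 08:00–10:45, 11:15–12:30, 13:30–16:00.
Gita → UTC: 08:00–14:45, 18:15–19:00.
Maya ∩ Brynn: 10:15–12:15, 12:45–14:00.
Maya ∩ Brynn ∩ Diego: 12:00–12:15, 12:45–14:00.
Maya ∩ Brynn ∩ Diego ∩ Uma: 12:00–12:15, 13:30–14:00.
Maya ∩ Brynn ∩ Diego ∩ Uma ∩ Gita: 12:00–12:15, 13:30–14:00.
Common window lengths: 15, 30 min; longest is 30.

30 minutes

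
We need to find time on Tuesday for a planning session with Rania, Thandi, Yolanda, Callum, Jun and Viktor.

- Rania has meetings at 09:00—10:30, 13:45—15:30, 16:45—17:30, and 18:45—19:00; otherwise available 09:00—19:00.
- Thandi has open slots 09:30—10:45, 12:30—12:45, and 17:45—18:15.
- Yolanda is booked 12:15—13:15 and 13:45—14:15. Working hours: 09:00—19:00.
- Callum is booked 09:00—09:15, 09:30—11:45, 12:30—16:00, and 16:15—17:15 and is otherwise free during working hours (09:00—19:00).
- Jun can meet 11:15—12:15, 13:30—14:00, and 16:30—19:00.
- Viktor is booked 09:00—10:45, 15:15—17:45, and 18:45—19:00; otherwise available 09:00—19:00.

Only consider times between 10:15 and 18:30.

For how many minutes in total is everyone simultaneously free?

30 minutes

Rania free within 09:00–19:00: 10:30–13:45, 15:30–16:45, 17:30–18:45.
Yolanda free within 09:00–19:00: 09:00–12:15, 13:15–13:45, 14:15–19:00.
Callum free within 09:00–19:00: 09:15–09:30, 11:45–12:30, 16:00–16:15, 17:15–19:00.
Viktor free within 09:00–19:00: 10:45–15:15, 17:45–18:45.
Rania ∩ Thandi: 10:30–10:45, 12:30–12:45, 17:45–18:15.
Rania ∩ Thandi ∩ Yolanda: 10:30–10:45, 17:45–18:15.
Rania ∩ Thandi ∩ Yolanda ∩ Callum: 17:45–18:15.
Rania ∩ Thandi ∩ Yolanda ∩ Callum ∩ Jun: 17:45–18:15.
Rania ∩ Thandi ∩ Yolanda ∩ Callum ∩ Jun ∩ Viktor: 17:45–18:15.
Restricted to 10:15–18:30: 17:45–18:15.
Total common minutes: 30.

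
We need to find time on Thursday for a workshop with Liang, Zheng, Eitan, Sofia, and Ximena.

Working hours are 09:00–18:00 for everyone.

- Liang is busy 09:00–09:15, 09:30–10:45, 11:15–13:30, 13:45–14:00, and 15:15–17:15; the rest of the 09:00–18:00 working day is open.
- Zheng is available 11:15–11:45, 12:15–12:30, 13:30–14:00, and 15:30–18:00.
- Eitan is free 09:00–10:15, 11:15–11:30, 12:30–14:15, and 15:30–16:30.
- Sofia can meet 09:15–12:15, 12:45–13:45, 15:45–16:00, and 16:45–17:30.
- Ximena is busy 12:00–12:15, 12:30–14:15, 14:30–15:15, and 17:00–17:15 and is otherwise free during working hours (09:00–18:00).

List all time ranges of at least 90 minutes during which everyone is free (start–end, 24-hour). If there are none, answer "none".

Liang free within 09:00–18:00: 09:15–09:30, 10:45–11:15, 13:30–13:45, 14:00–15:15, 17:15–18:00.
Ximena free within 09:00–18:00: 09:00–12:00, 12:15–12:30, 14:15–14:30, 15:15–17:00, 17:15–18:00.
Liang ∩ Zheng: 13:30–13:45, 17:15–18:00.
Liang ∩ Zheng ∩ Eitan: 13:30–13:45.
Liang ∩ Zheng ∩ Eitan ∩ Sofia: 13:30–13:45.
Liang ∩ Zheng ∩ Eitan ∩ Sofia ∩ Ximena: (none).
Windows ≥ 90 min: (none).

none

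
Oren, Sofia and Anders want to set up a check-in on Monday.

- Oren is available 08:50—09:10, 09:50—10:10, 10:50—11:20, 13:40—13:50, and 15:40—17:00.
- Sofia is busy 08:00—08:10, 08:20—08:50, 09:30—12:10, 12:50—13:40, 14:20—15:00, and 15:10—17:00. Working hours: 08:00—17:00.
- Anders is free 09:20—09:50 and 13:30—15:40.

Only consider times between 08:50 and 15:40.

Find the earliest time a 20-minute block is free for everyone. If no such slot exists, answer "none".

Sofia free within 08:00–17:00: 08:10–08:20, 08:50–09:30, 12:10–12:50, 13:40–14:20, 15:00–15:10.
Oren ∩ Sofia: 08:50–09:10, 13:40–13:50.
Oren ∩ Sofia ∩ Anders: 13:40–13:50.
Restricted to 08:50–15:40: 13:40–13:50.
Windows ≥ 20 min: (none).

none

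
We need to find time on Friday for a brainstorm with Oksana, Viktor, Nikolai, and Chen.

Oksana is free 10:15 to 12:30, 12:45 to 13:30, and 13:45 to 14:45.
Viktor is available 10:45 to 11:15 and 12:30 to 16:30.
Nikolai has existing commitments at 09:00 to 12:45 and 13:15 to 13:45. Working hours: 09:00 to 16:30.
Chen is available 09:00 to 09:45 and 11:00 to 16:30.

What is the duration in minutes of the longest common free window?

60 minutes

Nikolai free within 09:00–16:30: 12:45–13:15, 13:45–16:30.
Oksana ∩ Viktor: 10:45–11:15, 12:45–13:30, 13:45–14:45.
Oksana ∩ Viktor ∩ Nikolai: 12:45–13:15, 13:45–14:45.
Oksana ∩ Viktor ∩ Nikolai ∩ Chen: 12:45–13:15, 13:45–14:45.
Common window lengths: 30, 60 min; longest is 60.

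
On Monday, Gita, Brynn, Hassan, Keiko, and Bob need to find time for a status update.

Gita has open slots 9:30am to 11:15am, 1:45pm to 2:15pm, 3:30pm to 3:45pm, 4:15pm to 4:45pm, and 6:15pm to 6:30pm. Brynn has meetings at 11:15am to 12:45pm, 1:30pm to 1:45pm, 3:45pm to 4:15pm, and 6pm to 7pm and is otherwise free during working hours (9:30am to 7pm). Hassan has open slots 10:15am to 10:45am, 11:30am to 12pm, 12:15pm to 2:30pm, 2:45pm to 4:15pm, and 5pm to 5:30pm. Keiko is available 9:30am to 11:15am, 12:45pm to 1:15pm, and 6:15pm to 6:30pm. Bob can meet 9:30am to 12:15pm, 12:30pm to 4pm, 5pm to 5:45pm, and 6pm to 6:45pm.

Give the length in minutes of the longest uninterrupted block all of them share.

Brynn free within 09:30–19:00: 09:30–11:15, 12:45–13:30, 13:45–15:45, 16:15–18:00.
Gita ∩ Brynn: 09:30–11:15, 13:45–14:15, 15:30–15:45, 16:15–16:45.
Gita ∩ Brynn ∩ Hassan: 10:15–10:45, 13:45–14:15, 15:30–15:45.
Gita ∩ Brynn ∩ Hassan ∩ Keiko: 10:15–10:45.
Gita ∩ Brynn ∩ Hassan ∩ Keiko ∩ Bob: 10:15–10:45.
Single common window of 30 minutes.

30 minutes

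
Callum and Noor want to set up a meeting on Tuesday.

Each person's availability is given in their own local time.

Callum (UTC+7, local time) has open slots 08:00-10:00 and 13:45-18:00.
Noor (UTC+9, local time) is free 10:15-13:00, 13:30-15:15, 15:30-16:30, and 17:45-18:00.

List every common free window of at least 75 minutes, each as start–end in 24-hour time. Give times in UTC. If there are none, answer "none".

Callum → UTC: 01:00–03:00, 06:45–11:00.
Noor → UTC: 01:15–04:00, 04:30–06:15, 06:30–07:30, 08:45–09:00.
Callum ∩ Noor: 01:15–03:00, 06:45–07:30, 08:45–09:00.
Windows ≥ 75 min: 01:15–03:00.

01:15–03:00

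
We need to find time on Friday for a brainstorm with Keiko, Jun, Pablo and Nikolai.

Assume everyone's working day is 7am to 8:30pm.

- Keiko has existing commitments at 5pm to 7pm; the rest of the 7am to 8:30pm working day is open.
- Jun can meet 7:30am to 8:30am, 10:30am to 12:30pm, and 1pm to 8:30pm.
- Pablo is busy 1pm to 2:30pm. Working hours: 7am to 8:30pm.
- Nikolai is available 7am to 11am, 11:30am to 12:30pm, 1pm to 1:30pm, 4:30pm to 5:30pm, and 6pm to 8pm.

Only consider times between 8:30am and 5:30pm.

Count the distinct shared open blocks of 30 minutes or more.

3

Keiko free within 07:00–20:30: 07:00–17:00, 19:00–20:30.
Pablo free within 07:00–20:30: 07:00–13:00, 14:30–20:30.
Keiko ∩ Jun: 07:30–08:30, 10:30–12:30, 13:00–17:00, 19:00–20:30.
Keiko ∩ Jun ∩ Pablo: 07:30–08:30, 10:30–12:30, 14:30–17:00, 19:00–20:30.
Keiko ∩ Jun ∩ Pablo ∩ Nikolai: 07:30–08:30, 10:30–11:00, 11:30–12:30, 16:30–17:00, 19:00–20:00.
Restricted to 08:30–17:30: 10:30–11:00, 11:30–12:30, 16:30–17:00.
Windows ≥ 30 min: 10:30–11:00, 11:30–12:30, 16:30–17:00.
That's 3 windows.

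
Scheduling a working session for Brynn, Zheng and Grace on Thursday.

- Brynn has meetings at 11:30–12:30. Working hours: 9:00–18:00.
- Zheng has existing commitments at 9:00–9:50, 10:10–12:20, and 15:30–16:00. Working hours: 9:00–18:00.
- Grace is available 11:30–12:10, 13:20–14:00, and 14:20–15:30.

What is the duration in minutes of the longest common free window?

Brynn free within 09:00–18:00: 09:00–11:30, 12:30–18:00.
Zheng free within 09:00–18:00: 09:50–10:10, 12:20–15:30, 16:00–18:00.
Brynn ∩ Zheng: 09:50–10:10, 12:30–15:30, 16:00–18:00.
Brynn ∩ Zheng ∩ Grace: 13:20–14:00, 14:20–15:30.
Common window lengths: 40, 70 min; longest is 70.

70 minutes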